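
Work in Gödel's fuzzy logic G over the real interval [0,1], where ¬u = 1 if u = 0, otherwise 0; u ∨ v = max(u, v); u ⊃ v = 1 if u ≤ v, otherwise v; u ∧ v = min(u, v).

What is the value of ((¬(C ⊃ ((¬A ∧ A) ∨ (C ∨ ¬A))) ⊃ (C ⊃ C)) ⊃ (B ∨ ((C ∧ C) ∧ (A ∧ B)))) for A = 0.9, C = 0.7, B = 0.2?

¬A: Gödel ¬ of 0.9 = 0 (operand ≠ 0)
(¬A ∧ A) = min(0, 0.9) = 0
¬A: Gödel ¬ of 0.9 = 0 (operand ≠ 0)
(C ∨ ¬A) = max(0.7, 0) = 0.7
((¬A ∧ A) ∨ (C ∨ ¬A)) = max(0, 0.7) = 0.7
(C ⊃ ((¬A ∧ A) ∨ (C ∨ ¬A))): 0.7 ≤ 0.7, so result = 1
¬(C ⊃ ((¬A ∧ A) ∨ (C ∨ ¬A))): Gödel ¬ of 1 = 0 (operand ≠ 0)
(C ⊃ C): 0.7 ≤ 0.7, so result = 1
(¬(C ⊃ ((¬A ∧ A) ∨ (C ∨ ¬A))) ⊃ (C ⊃ C)): 0 ≤ 1, so result = 1
(C ∧ C) = min(0.7, 0.7) = 0.7
(A ∧ B) = min(0.9, 0.2) = 0.2
((C ∧ C) ∧ (A ∧ B)) = min(0.7, 0.2) = 0.2
(B ∨ ((C ∧ C) ∧ (A ∧ B))) = max(0.2, 0.2) = 0.2
((¬(C ⊃ ((¬A ∧ A) ∨ (C ∨ ¬A))) ⊃ (C ⊃ C)) ⊃ (B ∨ ((C ∧ C) ∧ (A ∧ B)))): 1 > 0.2, so result = 0.2

0.20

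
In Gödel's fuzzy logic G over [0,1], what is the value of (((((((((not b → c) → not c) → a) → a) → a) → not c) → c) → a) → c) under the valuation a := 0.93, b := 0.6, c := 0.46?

not b: Gödel ¬ of 0.6 = 0 (operand ≠ 0)
(not b → c): 0 ≤ 0.46, so result = 1
not c: Gödel ¬ of 0.46 = 0 (operand ≠ 0)
((not b → c) → not c): 1 > 0, so result = 0
(((not b → c) → not c) → a): 0 ≤ 0.93, so result = 1
((((not b → c) → not c) → a) → a): 1 > 0.93, so result = 0.93
(((((not b → c) → not c) → a) → a) → a): 0.93 ≤ 0.93, so result = 1
not c: Gödel ¬ of 0.46 = 0 (operand ≠ 0)
((((((not b → c) → not c) → a) → a) → a) → not c): 1 > 0, so result = 0
(((((((not b → c) → not c) → a) → a) → a) → not c) → c): 0 ≤ 0.46, so result = 1
((((((((not b → c) → not c) → a) → a) → a) → not c) → c) → a): 1 > 0.93, so result = 0.93
(((((((((not b → c) → not c) → a) → a) → a) → not c) → c) → a) → c): 0.93 > 0.46, so result = 0.46

0.46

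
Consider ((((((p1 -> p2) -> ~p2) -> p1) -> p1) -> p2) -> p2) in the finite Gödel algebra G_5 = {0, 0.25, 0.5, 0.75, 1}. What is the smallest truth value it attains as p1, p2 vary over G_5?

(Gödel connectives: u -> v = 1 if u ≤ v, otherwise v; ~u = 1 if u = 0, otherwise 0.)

0.25

The minimum is attained at p1 = 0, p2 = 0.25:
  (p1 -> p2): 0 ≤ 0.25, so result = 1
  ~p2: Gödel ¬ of 0.25 = 0 (operand ≠ 0)
  ((p1 -> p2) -> ~p2): 1 > 0, so result = 0
  (((p1 -> p2) -> ~p2) -> p1): 0 ≤ 0, so result = 1
  ((((p1 -> p2) -> ~p2) -> p1) -> p1): 1 > 0, so result = 0
  (((((p1 -> p2) -> ~p2) -> p1) -> p1) -> p2): 0 ≤ 0.25, so result = 1
  ((((((p1 -> p2) -> ~p2) -> p1) -> p1) -> p2) -> p2): 1 > 0.25, so result = 0.25
Checking all 25 assignments confirms none give a value below 0.25.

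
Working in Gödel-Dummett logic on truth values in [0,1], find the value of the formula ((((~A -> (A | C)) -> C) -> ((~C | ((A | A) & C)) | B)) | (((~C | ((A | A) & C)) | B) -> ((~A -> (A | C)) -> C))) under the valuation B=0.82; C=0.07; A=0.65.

1.00

~A: Gödel ¬ of 0.65 = 0 (operand ≠ 0)
(A | C) = max(0.65, 0.07) = 0.65
(~A -> (A | C)): 0 ≤ 0.65, so result = 1
((~A -> (A | C)) -> C): 1 > 0.07, so result = 0.07
~C: Gödel ¬ of 0.07 = 0 (operand ≠ 0)
(A | A) = max(0.65, 0.65) = 0.65
((A | A) & C) = min(0.65, 0.07) = 0.07
(~C | ((A | A) & C)) = max(0, 0.07) = 0.07
((~C | ((A | A) & C)) | B) = max(0.07, 0.82) = 0.82
(((~A -> (A | C)) -> C) -> ((~C | ((A | A) & C)) | B)): 0.07 ≤ 0.82, so result = 1
~C: Gödel ¬ of 0.07 = 0 (operand ≠ 0)
(A | A) = max(0.65, 0.65) = 0.65
((A | A) & C) = min(0.65, 0.07) = 0.07
(~C | ((A | A) & C)) = max(0, 0.07) = 0.07
((~C | ((A | A) & C)) | B) = max(0.07, 0.82) = 0.82
~A: Gödel ¬ of 0.65 = 0 (operand ≠ 0)
(A | C) = max(0.65, 0.07) = 0.65
(~A -> (A | C)): 0 ≤ 0.65, so result = 1
((~A -> (A | C)) -> C): 1 > 0.07, so result = 0.07
(((~C | ((A | A) & C)) | B) -> ((~A -> (A | C)) -> C)): 0.82 > 0.07, so result = 0.07
((((~A -> (A | C)) -> C) -> ((~C | ((A | A) & C)) | B)) | (((~C | ((A | A) & C)) | B) -> ((~A -> (A | C)) -> C))) = max(1, 0.07) = 1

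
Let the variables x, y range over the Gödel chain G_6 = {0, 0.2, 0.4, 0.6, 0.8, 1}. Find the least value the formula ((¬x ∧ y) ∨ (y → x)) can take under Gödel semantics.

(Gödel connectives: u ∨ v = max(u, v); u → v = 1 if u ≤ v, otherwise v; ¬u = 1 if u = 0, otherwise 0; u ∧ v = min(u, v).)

The minimum is attained at x = 0, y = 0.2:
  ¬x: Gödel ¬ of 0 = 1 (operand is 0)
  (¬x ∧ y) = min(1, 0.2) = 0.2
  (y → x): 0.2 > 0, so result = 0
  ((¬x ∧ y) ∨ (y → x)) = max(0.2, 0) = 0.2
Checking all 36 assignments confirms none give a value below 0.20.

0.20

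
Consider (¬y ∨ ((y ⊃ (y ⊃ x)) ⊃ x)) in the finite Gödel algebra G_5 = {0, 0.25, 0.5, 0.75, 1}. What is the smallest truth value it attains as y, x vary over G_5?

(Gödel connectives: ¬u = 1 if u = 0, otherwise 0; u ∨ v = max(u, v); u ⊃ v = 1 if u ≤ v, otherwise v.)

The minimum is attained at y = 0.25, x = 0.25:
  ¬y: Gödel ¬ of 0.25 = 0 (operand ≠ 0)
  (y ⊃ x): 0.25 ≤ 0.25, so result = 1
  (y ⊃ (y ⊃ x)): 0.25 ≤ 1, so result = 1
  ((y ⊃ (y ⊃ x)) ⊃ x): 1 > 0.25, so result = 0.25
  (¬y ∨ ((y ⊃ (y ⊃ x)) ⊃ x)) = max(0, 0.25) = 0.25
Checking all 25 assignments confirms none give a value below 0.25.

0.25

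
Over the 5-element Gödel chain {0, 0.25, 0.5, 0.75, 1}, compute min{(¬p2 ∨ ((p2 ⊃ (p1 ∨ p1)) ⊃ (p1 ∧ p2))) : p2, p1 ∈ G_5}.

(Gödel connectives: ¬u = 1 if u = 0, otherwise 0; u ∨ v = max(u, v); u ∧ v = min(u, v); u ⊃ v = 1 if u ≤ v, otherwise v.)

0.25

The minimum is attained at p2 = 0.25, p1 = 0.25:
  ¬p2: Gödel ¬ of 0.25 = 0 (operand ≠ 0)
  (p1 ∨ p1) = max(0.25, 0.25) = 0.25
  (p2 ⊃ (p1 ∨ p1)): 0.25 ≤ 0.25, so result = 1
  (p1 ∧ p2) = min(0.25, 0.25) = 0.25
  ((p2 ⊃ (p1 ∨ p1)) ⊃ (p1 ∧ p2)): 1 > 0.25, so result = 0.25
  (¬p2 ∨ ((p2 ⊃ (p1 ∨ p1)) ⊃ (p1 ∧ p2))) = max(0, 0.25) = 0.25
Checking all 25 assignments confirms none give a value below 0.25.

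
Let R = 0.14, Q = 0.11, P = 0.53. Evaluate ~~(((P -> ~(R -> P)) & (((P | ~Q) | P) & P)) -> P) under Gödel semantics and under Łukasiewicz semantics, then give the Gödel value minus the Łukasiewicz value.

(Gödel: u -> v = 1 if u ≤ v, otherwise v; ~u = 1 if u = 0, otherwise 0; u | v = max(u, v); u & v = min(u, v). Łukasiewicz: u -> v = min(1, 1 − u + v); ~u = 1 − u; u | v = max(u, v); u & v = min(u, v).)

Gödel evaluation:
  (R -> P): 0.14 ≤ 0.53, so result = 1
  ~(R -> P): Gödel ¬ of 1 = 0 (operand ≠ 0)
  (P -> ~(R -> P)): 0.53 > 0, so result = 0
  ~Q: Gödel ¬ of 0.11 = 0 (operand ≠ 0)
  (P | ~Q) = max(0.53, 0) = 0.53
  ((P | ~Q) | P) = max(0.53, 0.53) = 0.53
  (((P | ~Q) | P) & P) = min(0.53, 0.53) = 0.53
  ((P -> ~(R -> P)) & (((P | ~Q) | P) & P)) = min(0, 0.53) = 0
  (((P -> ~(R -> P)) & (((P | ~Q) | P) & P)) -> P): 0 ≤ 0.53, so result = 1
  ~(((P -> ~(R -> P)) & (((P | ~Q) | P) & P)) -> P): Gödel ¬ of 1 = 0 (operand ≠ 0)
  ~~(((P -> ~(R -> P)) & (((P | ~Q) | P) & P)) -> P): Gödel ¬ of 0 = 1 (operand is 0)
  Gödel value = 1
Łukasiewicz evaluation:
  (R -> P): min(1, 1 − 0.14 + 0.53) = 1
  ~(R -> P): Łukasiewicz ¬ gives 1 − 1 = 0
  (P -> ~(R -> P)): min(1, 1 − 0.53 + 0) = 0.47
  ~Q: Łukasiewicz ¬ gives 1 − 0.11 = 0.89
  (P | ~Q) = max(0.53, 0.89) = 0.89
  ((P | ~Q) | P) = max(0.89, 0.53) = 0.89
  (((P | ~Q) | P) & P) = min(0.89, 0.53) = 0.53
  ((P -> ~(R -> P)) & (((P | ~Q) | P) & P)) = min(0.47, 0.53) = 0.47
  (((P -> ~(R -> P)) & (((P | ~Q) | P) & P)) -> P): min(1, 1 − 0.47 + 0.53) = 1
  ~(((P -> ~(R -> P)) & (((P | ~Q) | P) & P)) -> P): Łukasiewicz ¬ gives 1 − 1 = 0
  ~~(((P -> ~(R -> P)) & (((P | ~Q) | P) & P)) -> P): Łukasiewicz ¬ gives 1 − 0 = 1
  Łukasiewicz value = 1
Difference: 1 − 1 = 0.00

0.00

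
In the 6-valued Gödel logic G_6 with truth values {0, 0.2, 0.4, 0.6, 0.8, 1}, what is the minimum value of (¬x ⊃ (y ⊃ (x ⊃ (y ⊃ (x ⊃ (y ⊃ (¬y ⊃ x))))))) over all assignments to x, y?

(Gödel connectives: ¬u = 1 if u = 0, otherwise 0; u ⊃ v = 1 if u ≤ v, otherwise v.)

Every assignment gives 1. For instance at x = 0, y = 0:
  ¬x: Gödel ¬ of 0 = 1 (operand is 0)
  ¬y: Gödel ¬ of 0 = 1 (operand is 0)
  (¬y ⊃ x): 1 > 0, so result = 0
  (y ⊃ (¬y ⊃ x)): 0 ≤ 0, so result = 1
  (x ⊃ (y ⊃ (¬y ⊃ x))): 0 ≤ 1, so result = 1
  (y ⊃ (x ⊃ (y ⊃ (¬y ⊃ x)))): 0 ≤ 1, so result = 1
  (x ⊃ (y ⊃ (x ⊃ (y ⊃ (¬y ⊃ x))))): 0 ≤ 1, so result = 1
  (y ⊃ (x ⊃ (y ⊃ (x ⊃ (y ⊃ (¬y ⊃ x)))))): 0 ≤ 1, so result = 1
  (¬x ⊃ (y ⊃ (x ⊃ (y ⊃ (x ⊃ (y ⊃ (¬y ⊃ x))))))): 1 ≤ 1, so result = 1
All 36 assignments give value 1 — the formula is a G_6-tautology.

1.00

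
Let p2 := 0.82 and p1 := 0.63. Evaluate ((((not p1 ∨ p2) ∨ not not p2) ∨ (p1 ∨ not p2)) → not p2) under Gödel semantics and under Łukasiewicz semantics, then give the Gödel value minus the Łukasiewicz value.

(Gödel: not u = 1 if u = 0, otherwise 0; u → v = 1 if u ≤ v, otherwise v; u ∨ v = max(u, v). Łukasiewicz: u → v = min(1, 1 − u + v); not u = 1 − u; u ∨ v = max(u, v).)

Gödel evaluation:
  not p1: Gödel ¬ of 0.63 = 0 (operand ≠ 0)
  (not p1 ∨ p2) = max(0, 0.82) = 0.82
  not p2: Gödel ¬ of 0.82 = 0 (operand ≠ 0)
  not not p2: Gödel ¬ of 0 = 1 (operand is 0)
  ((not p1 ∨ p2) ∨ not not p2) = max(0.82, 1) = 1
  not p2: Gödel ¬ of 0.82 = 0 (operand ≠ 0)
  (p1 ∨ not p2) = max(0.63, 0) = 0.63
  (((not p1 ∨ p2) ∨ not not p2) ∨ (p1 ∨ not p2)) = max(1, 0.63) = 1
  not p2: Gödel ¬ of 0.82 = 0 (operand ≠ 0)
  ((((not p1 ∨ p2) ∨ not not p2) ∨ (p1 ∨ not p2)) → not p2): 1 > 0, so result = 0
  Gödel value = 0
Łukasiewicz evaluation:
  not p1: Łukasiewicz ¬ gives 1 − 0.63 = 0.37
  (not p1 ∨ p2) = max(0.37, 0.82) = 0.82
  not p2: Łukasiewicz ¬ gives 1 − 0.82 = 0.18
  not not p2: Łukasiewicz ¬ gives 1 − 0.18 = 0.82
  ((not p1 ∨ p2) ∨ not not p2) = max(0.82, 0.82) = 0.82
  not p2: Łukasiewicz ¬ gives 1 − 0.82 = 0.18
  (p1 ∨ not p2) = max(0.63, 0.18) = 0.63
  (((not p1 ∨ p2) ∨ not not p2) ∨ (p1 ∨ not p2)) = max(0.82, 0.63) = 0.82
  not p2: Łukasiewicz ¬ gives 1 − 0.82 = 0.18
  ((((not p1 ∨ p2) ∨ not not p2) ∨ (p1 ∨ not p2)) → not p2): min(1, 1 − 0.82 + 0.18) = 0.36
  Łukasiewicz value = 0.36
Difference: 0 − 0.36 = -0.36

-0.36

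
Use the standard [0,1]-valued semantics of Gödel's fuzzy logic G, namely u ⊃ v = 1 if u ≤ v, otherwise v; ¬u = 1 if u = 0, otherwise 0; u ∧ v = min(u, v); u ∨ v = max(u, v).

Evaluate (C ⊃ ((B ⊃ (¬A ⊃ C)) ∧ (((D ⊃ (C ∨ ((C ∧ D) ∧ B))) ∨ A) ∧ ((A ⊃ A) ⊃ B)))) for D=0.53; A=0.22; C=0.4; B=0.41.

1.00

¬A: Gödel ¬ of 0.22 = 0 (operand ≠ 0)
(¬A ⊃ C): 0 ≤ 0.4, so result = 1
(B ⊃ (¬A ⊃ C)): 0.41 ≤ 1, so result = 1
(C ∧ D) = min(0.4, 0.53) = 0.4
((C ∧ D) ∧ B) = min(0.4, 0.41) = 0.4
(C ∨ ((C ∧ D) ∧ B)) = max(0.4, 0.4) = 0.4
(D ⊃ (C ∨ ((C ∧ D) ∧ B))): 0.53 > 0.4, so result = 0.4
((D ⊃ (C ∨ ((C ∧ D) ∧ B))) ∨ A) = max(0.4, 0.22) = 0.4
(A ⊃ A): 0.22 ≤ 0.22, so result = 1
((A ⊃ A) ⊃ B): 1 > 0.41, so result = 0.41
(((D ⊃ (C ∨ ((C ∧ D) ∧ B))) ∨ A) ∧ ((A ⊃ A) ⊃ B)) = min(0.4, 0.41) = 0.4
((B ⊃ (¬A ⊃ C)) ∧ (((D ⊃ (C ∨ ((C ∧ D) ∧ B))) ∨ A) ∧ ((A ⊃ A) ⊃ B))) = min(1, 0.4) = 0.4
(C ⊃ ((B ⊃ (¬A ⊃ C)) ∧ (((D ⊃ (C ∨ ((C ∧ D) ∧ B))) ∨ A) ∧ ((A ⊃ A) ⊃ B)))): 0.4 ≤ 0.4, so result = 1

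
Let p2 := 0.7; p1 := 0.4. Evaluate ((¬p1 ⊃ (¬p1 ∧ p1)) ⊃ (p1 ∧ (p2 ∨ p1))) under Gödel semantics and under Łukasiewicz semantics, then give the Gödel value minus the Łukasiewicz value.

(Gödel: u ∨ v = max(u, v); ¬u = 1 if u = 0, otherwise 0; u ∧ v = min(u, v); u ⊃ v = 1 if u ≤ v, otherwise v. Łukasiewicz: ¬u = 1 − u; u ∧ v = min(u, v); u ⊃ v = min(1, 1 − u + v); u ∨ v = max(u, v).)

Gödel evaluation:
  ¬p1: Gödel ¬ of 0.4 = 0 (operand ≠ 0)
  ¬p1: Gödel ¬ of 0.4 = 0 (operand ≠ 0)
  (¬p1 ∧ p1) = min(0, 0.4) = 0
  (¬p1 ⊃ (¬p1 ∧ p1)): 0 ≤ 0, so result = 1
  (p2 ∨ p1) = max(0.7, 0.4) = 0.7
  (p1 ∧ (p2 ∨ p1)) = min(0.4, 0.7) = 0.4
  ((¬p1 ⊃ (¬p1 ∧ p1)) ⊃ (p1 ∧ (p2 ∨ p1))): 1 > 0.4, so result = 0.4
  Gödel value = 0.4
Łukasiewicz evaluation:
  ¬p1: Łukasiewicz ¬ gives 1 − 0.4 = 0.6
  ¬p1: Łukasiewicz ¬ gives 1 − 0.4 = 0.6
  (¬p1 ∧ p1) = min(0.6, 0.4) = 0.4
  (¬p1 ⊃ (¬p1 ∧ p1)): min(1, 1 − 0.6 + 0.4) = 0.8
  (p2 ∨ p1) = max(0.7, 0.4) = 0.7
  (p1 ∧ (p2 ∨ p1)) = min(0.4, 0.7) = 0.4
  ((¬p1 ⊃ (¬p1 ∧ p1)) ⊃ (p1 ∧ (p2 ∨ p1))): min(1, 1 − 0.8 + 0.4) = 0.6
  Łukasiewicz value = 0.6
Difference: 0.4 − 0.6 = -0.20

-0.20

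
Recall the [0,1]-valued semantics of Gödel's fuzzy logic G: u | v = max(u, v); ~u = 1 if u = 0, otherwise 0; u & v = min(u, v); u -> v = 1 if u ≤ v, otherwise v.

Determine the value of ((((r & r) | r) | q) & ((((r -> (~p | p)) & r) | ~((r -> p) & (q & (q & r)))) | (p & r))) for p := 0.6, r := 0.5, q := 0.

(r & r) = min(0.5, 0.5) = 0.5
((r & r) | r) = max(0.5, 0.5) = 0.5
(((r & r) | r) | q) = max(0.5, 0) = 0.5
~p: Gödel ¬ of 0.6 = 0 (operand ≠ 0)
(~p | p) = max(0, 0.6) = 0.6
(r -> (~p | p)): 0.5 ≤ 0.6, so result = 1
((r -> (~p | p)) & r) = min(1, 0.5) = 0.5
(r -> p): 0.5 ≤ 0.6, so result = 1
(q & r) = min(0, 0.5) = 0
(q & (q & r)) = min(0, 0) = 0
((r -> p) & (q & (q & r))) = min(1, 0) = 0
~((r -> p) & (q & (q & r))): Gödel ¬ of 0 = 1 (operand is 0)
(((r -> (~p | p)) & r) | ~((r -> p) & (q & (q & r)))) = max(0.5, 1) = 1
(p & r) = min(0.6, 0.5) = 0.5
((((r -> (~p | p)) & r) | ~((r -> p) & (q & (q & r)))) | (p & r)) = max(1, 0.5) = 1
((((r & r) | r) | q) & ((((r -> (~p | p)) & r) | ~((r -> p) & (q & (q & r)))) | (p & r))) = min(0.5, 1) = 0.5

0.50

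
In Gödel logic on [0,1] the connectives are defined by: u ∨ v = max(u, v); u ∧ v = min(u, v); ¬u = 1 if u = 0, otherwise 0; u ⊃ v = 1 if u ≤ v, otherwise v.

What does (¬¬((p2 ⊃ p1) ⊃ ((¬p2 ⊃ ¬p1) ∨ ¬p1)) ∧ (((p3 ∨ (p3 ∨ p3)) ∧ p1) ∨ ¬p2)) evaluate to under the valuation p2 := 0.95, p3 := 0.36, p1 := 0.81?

(p2 ⊃ p1): 0.95 > 0.81, so result = 0.81
¬p2: Gödel ¬ of 0.95 = 0 (operand ≠ 0)
¬p1: Gödel ¬ of 0.81 = 0 (operand ≠ 0)
(¬p2 ⊃ ¬p1): 0 ≤ 0, so result = 1
¬p1: Gödel ¬ of 0.81 = 0 (operand ≠ 0)
((¬p2 ⊃ ¬p1) ∨ ¬p1) = max(1, 0) = 1
((p2 ⊃ p1) ⊃ ((¬p2 ⊃ ¬p1) ∨ ¬p1)): 0.81 ≤ 1, so result = 1
¬((p2 ⊃ p1) ⊃ ((¬p2 ⊃ ¬p1) ∨ ¬p1)): Gödel ¬ of 1 = 0 (operand ≠ 0)
¬¬((p2 ⊃ p1) ⊃ ((¬p2 ⊃ ¬p1) ∨ ¬p1)): Gödel ¬ of 0 = 1 (operand is 0)
(p3 ∨ p3) = max(0.36, 0.36) = 0.36
(p3 ∨ (p3 ∨ p3)) = max(0.36, 0.36) = 0.36
((p3 ∨ (p3 ∨ p3)) ∧ p1) = min(0.36, 0.81) = 0.36
¬p2: Gödel ¬ of 0.95 = 0 (operand ≠ 0)
(((p3 ∨ (p3 ∨ p3)) ∧ p1) ∨ ¬p2) = max(0.36, 0) = 0.36
(¬¬((p2 ⊃ p1) ⊃ ((¬p2 ⊃ ¬p1) ∨ ¬p1)) ∧ (((p3 ∨ (p3 ∨ p3)) ∧ p1) ∨ ¬p2)) = min(1, 0.36) = 0.36

0.36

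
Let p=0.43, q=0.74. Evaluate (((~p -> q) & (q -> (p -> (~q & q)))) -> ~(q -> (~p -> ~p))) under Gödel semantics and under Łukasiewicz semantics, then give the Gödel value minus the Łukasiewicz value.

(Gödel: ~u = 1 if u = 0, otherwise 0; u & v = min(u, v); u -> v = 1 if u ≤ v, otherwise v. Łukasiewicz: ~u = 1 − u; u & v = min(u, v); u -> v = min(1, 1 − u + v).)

Gödel evaluation:
  ~p: Gödel ¬ of 0.43 = 0 (operand ≠ 0)
  (~p -> q): 0 ≤ 0.74, so result = 1
  ~q: Gödel ¬ of 0.74 = 0 (operand ≠ 0)
  (~q & q) = min(0, 0.74) = 0
  (p -> (~q & q)): 0.43 > 0, so result = 0
  (q -> (p -> (~q & q))): 0.74 > 0, so result = 0
  ((~p -> q) & (q -> (p -> (~q & q)))) = min(1, 0) = 0
  ~p: Gödel ¬ of 0.43 = 0 (operand ≠ 0)
  ~p: Gödel ¬ of 0.43 = 0 (operand ≠ 0)
  (~p -> ~p): 0 ≤ 0, so result = 1
  (q -> (~p -> ~p)): 0.74 ≤ 1, so result = 1
  ~(q -> (~p -> ~p)): Gödel ¬ of 1 = 0 (operand ≠ 0)
  (((~p -> q) & (q -> (p -> (~q & q)))) -> ~(q -> (~p -> ~p))): 0 ≤ 0, so result = 1
  Gödel value = 1
Łukasiewicz evaluation:
  ~p: Łukasiewicz ¬ gives 1 − 0.43 = 0.57
  (~p -> q): min(1, 1 − 0.57 + 0.74) = 1
  ~q: Łukasiewicz ¬ gives 1 − 0.74 = 0.26
  (~q & q) = min(0.26, 0.74) = 0.26
  (p -> (~q & q)): min(1, 1 − 0.43 + 0.26) = 0.83
  (q -> (p -> (~q & q))): min(1, 1 − 0.74 + 0.83) = 1
  ((~p -> q) & (q -> (p -> (~q & q)))) = min(1, 1) = 1
  ~p: Łukasiewicz ¬ gives 1 − 0.43 = 0.57
  ~p: Łukasiewicz ¬ gives 1 − 0.43 = 0.57
  (~p -> ~p): min(1, 1 − 0.57 + 0.57) = 1
  (q -> (~p -> ~p)): min(1, 1 − 0.74 + 1) = 1
  ~(q -> (~p -> ~p)): Łukasiewicz ¬ gives 1 − 1 = 0
  (((~p -> q) & (q -> (p -> (~q & q)))) -> ~(q -> (~p -> ~p))): min(1, 1 − 1 + 0) = 0
  Łukasiewicz value = 0
Difference: 1 − 0 = 1.00

1.00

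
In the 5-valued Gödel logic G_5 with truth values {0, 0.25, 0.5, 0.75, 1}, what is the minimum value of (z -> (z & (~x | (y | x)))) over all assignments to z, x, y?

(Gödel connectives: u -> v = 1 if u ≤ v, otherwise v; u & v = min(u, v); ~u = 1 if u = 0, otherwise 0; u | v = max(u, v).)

0.25

The minimum is attained at z = 0.5, x = 0.25, y = 0:
  ~x: Gödel ¬ of 0.25 = 0 (operand ≠ 0)
  (y | x) = max(0, 0.25) = 0.25
  (~x | (y | x)) = max(0, 0.25) = 0.25
  (z & (~x | (y | x))) = min(0.5, 0.25) = 0.25
  (z -> (z & (~x | (y | x)))): 0.5 > 0.25, so result = 0.25
Checking all 125 assignments confirms none give a value below 0.25.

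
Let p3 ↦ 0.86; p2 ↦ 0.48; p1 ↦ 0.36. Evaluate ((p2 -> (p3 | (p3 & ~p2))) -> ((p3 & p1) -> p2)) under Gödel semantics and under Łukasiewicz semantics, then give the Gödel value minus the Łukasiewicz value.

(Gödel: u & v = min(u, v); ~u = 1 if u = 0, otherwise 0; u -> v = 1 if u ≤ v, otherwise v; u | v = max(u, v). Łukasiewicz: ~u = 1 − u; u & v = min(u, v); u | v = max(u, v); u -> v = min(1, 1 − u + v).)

0.00

Gödel evaluation:
  ~p2: Gödel ¬ of 0.48 = 0 (operand ≠ 0)
  (p3 & ~p2) = min(0.86, 0) = 0
  (p3 | (p3 & ~p2)) = max(0.86, 0) = 0.86
  (p2 -> (p3 | (p3 & ~p2))): 0.48 ≤ 0.86, so result = 1
  (p3 & p1) = min(0.86, 0.36) = 0.36
  ((p3 & p1) -> p2): 0.36 ≤ 0.48, so result = 1
  ((p2 -> (p3 | (p3 & ~p2))) -> ((p3 & p1) -> p2)): 1 ≤ 1, so result = 1
  Gödel value = 1
Łukasiewicz evaluation:
  ~p2: Łukasiewicz ¬ gives 1 − 0.48 = 0.52
  (p3 & ~p2) = min(0.86, 0.52) = 0.52
  (p3 | (p3 & ~p2)) = max(0.86, 0.52) = 0.86
  (p2 -> (p3 | (p3 & ~p2))): min(1, 1 − 0.48 + 0.86) = 1
  (p3 & p1) = min(0.86, 0.36) = 0.36
  ((p3 & p1) -> p2): min(1, 1 − 0.36 + 0.48) = 1
  ((p2 -> (p3 | (p3 & ~p2))) -> ((p3 & p1) -> p2)): min(1, 1 − 1 + 1) = 1
  Łukasiewicz value = 1
Difference: 1 − 1 = 0.00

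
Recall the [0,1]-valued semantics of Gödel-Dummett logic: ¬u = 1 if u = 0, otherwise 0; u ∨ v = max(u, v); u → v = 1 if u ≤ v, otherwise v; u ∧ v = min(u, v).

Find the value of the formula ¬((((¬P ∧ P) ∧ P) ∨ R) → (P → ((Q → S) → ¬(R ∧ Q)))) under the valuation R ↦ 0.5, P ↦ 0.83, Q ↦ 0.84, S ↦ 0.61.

1.00

¬P: Gödel ¬ of 0.83 = 0 (operand ≠ 0)
(¬P ∧ P) = min(0, 0.83) = 0
((¬P ∧ P) ∧ P) = min(0, 0.83) = 0
(((¬P ∧ P) ∧ P) ∨ R) = max(0, 0.5) = 0.5
(Q → S): 0.84 > 0.61, so result = 0.61
(R ∧ Q) = min(0.5, 0.84) = 0.5
¬(R ∧ Q): Gödel ¬ of 0.5 = 0 (operand ≠ 0)
((Q → S) → ¬(R ∧ Q)): 0.61 > 0, so result = 0
(P → ((Q → S) → ¬(R ∧ Q))): 0.83 > 0, so result = 0
((((¬P ∧ P) ∧ P) ∨ R) → (P → ((Q → S) → ¬(R ∧ Q)))): 0.5 > 0, so result = 0
¬((((¬P ∧ P) ∧ P) ∨ R) → (P → ((Q → S) → ¬(R ∧ Q)))): Gödel ¬ of 0 = 1 (operand is 0)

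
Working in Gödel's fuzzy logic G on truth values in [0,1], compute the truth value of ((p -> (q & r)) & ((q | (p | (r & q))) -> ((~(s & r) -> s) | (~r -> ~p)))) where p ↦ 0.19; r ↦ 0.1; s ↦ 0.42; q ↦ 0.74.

0.10

(q & r) = min(0.74, 0.1) = 0.1
(p -> (q & r)): 0.19 > 0.1, so result = 0.1
(r & q) = min(0.1, 0.74) = 0.1
(p | (r & q)) = max(0.19, 0.1) = 0.19
(q | (p | (r & q))) = max(0.74, 0.19) = 0.74
(s & r) = min(0.42, 0.1) = 0.1
~(s & r): Gödel ¬ of 0.1 = 0 (operand ≠ 0)
(~(s & r) -> s): 0 ≤ 0.42, so result = 1
~r: Gödel ¬ of 0.1 = 0 (operand ≠ 0)
~p: Gödel ¬ of 0.19 = 0 (operand ≠ 0)
(~r -> ~p): 0 ≤ 0, so result = 1
((~(s & r) -> s) | (~r -> ~p)) = max(1, 1) = 1
((q | (p | (r & q))) -> ((~(s & r) -> s) | (~r -> ~p))): 0.74 ≤ 1, so result = 1
((p -> (q & r)) & ((q | (p | (r & q))) -> ((~(s & r) -> s) | (~r -> ~p)))) = min(0.1, 1) = 0.1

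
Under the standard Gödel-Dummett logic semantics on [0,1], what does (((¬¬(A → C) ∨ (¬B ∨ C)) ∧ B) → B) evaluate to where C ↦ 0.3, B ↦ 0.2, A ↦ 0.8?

1.00

(A → C): 0.8 > 0.3, so result = 0.3
¬(A → C): Gödel ¬ of 0.3 = 0 (operand ≠ 0)
¬¬(A → C): Gödel ¬ of 0 = 1 (operand is 0)
¬B: Gödel ¬ of 0.2 = 0 (operand ≠ 0)
(¬B ∨ C) = max(0, 0.3) = 0.3
(¬¬(A → C) ∨ (¬B ∨ C)) = max(1, 0.3) = 1
((¬¬(A → C) ∨ (¬B ∨ C)) ∧ B) = min(1, 0.2) = 0.2
(((¬¬(A → C) ∨ (¬B ∨ C)) ∧ B) → B): 0.2 ≤ 0.2, so result = 1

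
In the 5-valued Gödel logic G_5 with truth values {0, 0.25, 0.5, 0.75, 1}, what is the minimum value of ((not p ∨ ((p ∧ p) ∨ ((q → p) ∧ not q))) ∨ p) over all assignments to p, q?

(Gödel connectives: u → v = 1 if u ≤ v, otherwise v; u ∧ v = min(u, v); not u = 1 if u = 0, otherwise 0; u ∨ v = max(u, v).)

0.25

The minimum is attained at p = 0.25, q = 0.25:
  not p: Gödel ¬ of 0.25 = 0 (operand ≠ 0)
  (p ∧ p) = min(0.25, 0.25) = 0.25
  (q → p): 0.25 ≤ 0.25, so result = 1
  not q: Gödel ¬ of 0.25 = 0 (operand ≠ 0)
  ((q → p) ∧ not q) = min(1, 0) = 0
  ((p ∧ p) ∨ ((q → p) ∧ not q)) = max(0.25, 0) = 0.25
  (not p ∨ ((p ∧ p) ∨ ((q → p) ∧ not q))) = max(0, 0.25) = 0.25
  ((not p ∨ ((p ∧ p) ∨ ((q → p) ∧ not q))) ∨ p) = max(0.25, 0.25) = 0.25
Checking all 25 assignments confirms none give a value below 0.25.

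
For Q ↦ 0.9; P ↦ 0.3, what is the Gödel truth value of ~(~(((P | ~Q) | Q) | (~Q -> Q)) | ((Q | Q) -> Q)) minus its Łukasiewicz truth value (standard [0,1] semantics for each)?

Gödel evaluation:
  ~Q: Gödel ¬ of 0.9 = 0 (operand ≠ 0)
  (P | ~Q) = max(0.3, 0) = 0.3
  ((P | ~Q) | Q) = max(0.3, 0.9) = 0.9
  ~Q: Gödel ¬ of 0.9 = 0 (operand ≠ 0)
  (~Q -> Q): 0 ≤ 0.9, so result = 1
  (((P | ~Q) | Q) | (~Q -> Q)) = max(0.9, 1) = 1
  ~(((P | ~Q) | Q) | (~Q -> Q)): Gödel ¬ of 1 = 0 (operand ≠ 0)
  (Q | Q) = max(0.9, 0.9) = 0.9
  ((Q | Q) -> Q): 0.9 ≤ 0.9, so result = 1
  (~(((P | ~Q) | Q) | (~Q -> Q)) | ((Q | Q) -> Q)) = max(0, 1) = 1
  ~(~(((P | ~Q) | Q) | (~Q -> Q)) | ((Q | Q) -> Q)): Gödel ¬ of 1 = 0 (operand ≠ 0)
  Gödel value = 0
Łukasiewicz evaluation:
  ~Q: Łukasiewicz ¬ gives 1 − 0.9 = 0.1
  (P | ~Q) = max(0.3, 0.1) = 0.3
  ((P | ~Q) | Q) = max(0.3, 0.9) = 0.9
  ~Q: Łukasiewicz ¬ gives 1 − 0.9 = 0.1
  (~Q -> Q): min(1, 1 − 0.1 + 0.9) = 1
  (((P | ~Q) | Q) | (~Q -> Q)) = max(0.9, 1) = 1
  ~(((P | ~Q) | Q) | (~Q -> Q)): Łukasiewicz ¬ gives 1 − 1 = 0
  (Q | Q) = max(0.9, 0.9) = 0.9
  ((Q | Q) -> Q): min(1, 1 − 0.9 + 0.9) = 1
  (~(((P | ~Q) | Q) | (~Q -> Q)) | ((Q | Q) -> Q)) = max(0, 1) = 1
  ~(~(((P | ~Q) | Q) | (~Q -> Q)) | ((Q | Q) -> Q)): Łukasiewicz ¬ gives 1 − 1 = 0
  Łukasiewicz value = 0
Difference: 0 − 0 = 0.00

0.00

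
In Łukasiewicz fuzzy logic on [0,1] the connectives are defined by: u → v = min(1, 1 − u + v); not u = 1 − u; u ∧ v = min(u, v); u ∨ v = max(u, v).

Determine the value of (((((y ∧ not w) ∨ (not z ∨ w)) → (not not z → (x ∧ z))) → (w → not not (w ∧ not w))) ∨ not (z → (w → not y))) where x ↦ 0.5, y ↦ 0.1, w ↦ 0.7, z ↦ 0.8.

not w: Łukasiewicz ¬ gives 1 − 0.7 = 0.3
(y ∧ not w) = min(0.1, 0.3) = 0.1
not z: Łukasiewicz ¬ gives 1 − 0.8 = 0.2
(not z ∨ w) = max(0.2, 0.7) = 0.7
((y ∧ not w) ∨ (not z ∨ w)) = max(0.1, 0.7) = 0.7
not z: Łukasiewicz ¬ gives 1 − 0.8 = 0.2
not not z: Łukasiewicz ¬ gives 1 − 0.2 = 0.8
(x ∧ z) = min(0.5, 0.8) = 0.5
(not not z → (x ∧ z)): min(1, 1 − 0.8 + 0.5) = 0.7
(((y ∧ not w) ∨ (not z ∨ w)) → (not not z → (x ∧ z))): min(1, 1 − 0.7 + 0.7) = 1
not w: Łukasiewicz ¬ gives 1 − 0.7 = 0.3
(w ∧ not w) = min(0.7, 0.3) = 0.3
not (w ∧ not w): Łukasiewicz ¬ gives 1 − 0.3 = 0.7
not not (w ∧ not w): Łukasiewicz ¬ gives 1 − 0.7 = 0.3
(w → not not (w ∧ not w)): min(1, 1 − 0.7 + 0.3) = 0.6
((((y ∧ not w) ∨ (not z ∨ w)) → (not not z → (x ∧ z))) → (w → not not (w ∧ not w))): min(1, 1 − 1 + 0.6) = 0.6
not y: Łukasiewicz ¬ gives 1 − 0.1 = 0.9
(w → not y): min(1, 1 − 0.7 + 0.9) = 1
(z → (w → not y)): min(1, 1 − 0.8 + 1) = 1
not (z → (w → not y)): Łukasiewicz ¬ gives 1 − 1 = 0
(((((y ∧ not w) ∨ (not z ∨ w)) → (not not z → (x ∧ z))) → (w → not not (w ∧ not w))) ∨ not (z → (w → not y))) = max(0.6, 0) = 0.6

0.60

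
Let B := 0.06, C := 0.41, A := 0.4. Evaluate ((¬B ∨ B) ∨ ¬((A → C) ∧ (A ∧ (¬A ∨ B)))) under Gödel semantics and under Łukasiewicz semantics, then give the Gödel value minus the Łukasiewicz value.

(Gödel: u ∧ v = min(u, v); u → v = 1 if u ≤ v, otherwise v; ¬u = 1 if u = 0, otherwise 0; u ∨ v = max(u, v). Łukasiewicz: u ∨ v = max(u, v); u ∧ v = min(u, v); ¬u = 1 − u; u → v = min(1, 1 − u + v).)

-0.88

Gödel evaluation:
  ¬B: Gödel ¬ of 0.06 = 0 (operand ≠ 0)
  (¬B ∨ B) = max(0, 0.06) = 0.06
  (A → C): 0.4 ≤ 0.41, so result = 1
  ¬A: Gödel ¬ of 0.4 = 0 (operand ≠ 0)
  (¬A ∨ B) = max(0, 0.06) = 0.06
  (A ∧ (¬A ∨ B)) = min(0.4, 0.06) = 0.06
  ((A → C) ∧ (A ∧ (¬A ∨ B))) = min(1, 0.06) = 0.06
  ¬((A → C) ∧ (A ∧ (¬A ∨ B))): Gödel ¬ of 0.06 = 0 (operand ≠ 0)
  ((¬B ∨ B) ∨ ¬((A → C) ∧ (A ∧ (¬A ∨ B)))) = max(0.06, 0) = 0.06
  Gödel value = 0.06
Łukasiewicz evaluation:
  ¬B: Łukasiewicz ¬ gives 1 − 0.06 = 0.94
  (¬B ∨ B) = max(0.94, 0.06) = 0.94
  (A → C): min(1, 1 − 0.4 + 0.41) = 1
  ¬A: Łukasiewicz ¬ gives 1 − 0.4 = 0.6
  (¬A ∨ B) = max(0.6, 0.06) = 0.6
  (A ∧ (¬A ∨ B)) = min(0.4, 0.6) = 0.4
  ((A → C) ∧ (A ∧ (¬A ∨ B))) = min(1, 0.4) = 0.4
  ¬((A → C) ∧ (A ∧ (¬A ∨ B))): Łukasiewicz ¬ gives 1 − 0.4 = 0.6
  ((¬B ∨ B) ∨ ¬((A → C) ∧ (A ∧ (¬A ∨ B)))) = max(0.94, 0.6) = 0.94
  Łukasiewicz value = 0.94
Difference: 0.06 − 0.94 = -0.88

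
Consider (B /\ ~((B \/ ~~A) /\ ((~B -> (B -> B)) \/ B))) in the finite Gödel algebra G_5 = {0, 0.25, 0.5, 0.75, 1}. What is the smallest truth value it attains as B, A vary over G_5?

The minimum is attained at B = 0, A = 0:
  ~A: Gödel ¬ of 0 = 1 (operand is 0)
  ~~A: Gödel ¬ of 1 = 0 (operand ≠ 0)
  (B \/ ~~A) = max(0, 0) = 0
  ~B: Gödel ¬ of 0 = 1 (operand is 0)
  (B -> B): 0 ≤ 0, so result = 1
  (~B -> (B -> B)): 1 ≤ 1, so result = 1
  ((~B -> (B -> B)) \/ B) = max(1, 0) = 1
  ((B \/ ~~A) /\ ((~B -> (B -> B)) \/ B)) = min(0, 1) = 0
  ~((B \/ ~~A) /\ ((~B -> (B -> B)) \/ B)): Gödel ¬ of 0 = 1 (operand is 0)
  (B /\ ~((B \/ ~~A) /\ ((~B -> (B -> B)) \/ B))) = min(0, 1) = 0
Checking all 25 assignments confirms none give a value below 0.00.

0.00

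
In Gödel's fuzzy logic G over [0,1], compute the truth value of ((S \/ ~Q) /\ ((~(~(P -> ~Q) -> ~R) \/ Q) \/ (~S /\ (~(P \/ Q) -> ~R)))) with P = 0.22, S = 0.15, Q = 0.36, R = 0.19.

~Q: Gödel ¬ of 0.36 = 0 (operand ≠ 0)
(S \/ ~Q) = max(0.15, 0) = 0.15
~Q: Gödel ¬ of 0.36 = 0 (operand ≠ 0)
(P -> ~Q): 0.22 > 0, so result = 0
~(P -> ~Q): Gödel ¬ of 0 = 1 (operand is 0)
~R: Gödel ¬ of 0.19 = 0 (operand ≠ 0)
(~(P -> ~Q) -> ~R): 1 > 0, so result = 0
~(~(P -> ~Q) -> ~R): Gödel ¬ of 0 = 1 (operand is 0)
(~(~(P -> ~Q) -> ~R) \/ Q) = max(1, 0.36) = 1
~S: Gödel ¬ of 0.15 = 0 (operand ≠ 0)
(P \/ Q) = max(0.22, 0.36) = 0.36
~(P \/ Q): Gödel ¬ of 0.36 = 0 (operand ≠ 0)
~R: Gödel ¬ of 0.19 = 0 (operand ≠ 0)
(~(P \/ Q) -> ~R): 0 ≤ 0, so result = 1
(~S /\ (~(P \/ Q) -> ~R)) = min(0, 1) = 0
((~(~(P -> ~Q) -> ~R) \/ Q) \/ (~S /\ (~(P \/ Q) -> ~R))) = max(1, 0) = 1
((S \/ ~Q) /\ ((~(~(P -> ~Q) -> ~R) \/ Q) \/ (~S /\ (~(P \/ Q) -> ~R)))) = min(0.15, 1) = 0.15

0.15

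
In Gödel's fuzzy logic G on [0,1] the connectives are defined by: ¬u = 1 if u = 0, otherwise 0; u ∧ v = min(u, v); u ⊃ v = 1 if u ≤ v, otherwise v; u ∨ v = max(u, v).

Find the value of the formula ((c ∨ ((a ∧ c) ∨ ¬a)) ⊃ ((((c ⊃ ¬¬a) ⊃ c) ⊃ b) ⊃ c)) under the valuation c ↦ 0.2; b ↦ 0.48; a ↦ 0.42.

(a ∧ c) = min(0.42, 0.2) = 0.2
¬a: Gödel ¬ of 0.42 = 0 (operand ≠ 0)
((a ∧ c) ∨ ¬a) = max(0.2, 0) = 0.2
(c ∨ ((a ∧ c) ∨ ¬a)) = max(0.2, 0.2) = 0.2
¬a: Gödel ¬ of 0.42 = 0 (operand ≠ 0)
¬¬a: Gödel ¬ of 0 = 1 (operand is 0)
(c ⊃ ¬¬a): 0.2 ≤ 1, so result = 1
((c ⊃ ¬¬a) ⊃ c): 1 > 0.2, so result = 0.2
(((c ⊃ ¬¬a) ⊃ c) ⊃ b): 0.2 ≤ 0.48, so result = 1
((((c ⊃ ¬¬a) ⊃ c) ⊃ b) ⊃ c): 1 > 0.2, so result = 0.2
((c ∨ ((a ∧ c) ∨ ¬a)) ⊃ ((((c ⊃ ¬¬a) ⊃ c) ⊃ b) ⊃ c)): 0.2 ≤ 0.2, so result = 1

1.00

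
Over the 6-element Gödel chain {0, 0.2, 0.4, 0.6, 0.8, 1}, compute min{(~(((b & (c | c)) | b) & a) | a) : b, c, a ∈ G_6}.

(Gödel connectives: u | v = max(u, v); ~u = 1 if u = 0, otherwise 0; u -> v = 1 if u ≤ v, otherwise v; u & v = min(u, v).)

The minimum is attained at b = 0.2, c = 0, a = 0.2:
  (c | c) = max(0, 0) = 0
  (b & (c | c)) = min(0.2, 0) = 0
  ((b & (c | c)) | b) = max(0, 0.2) = 0.2
  (((b & (c | c)) | b) & a) = min(0.2, 0.2) = 0.2
  ~(((b & (c | c)) | b) & a): Gödel ¬ of 0.2 = 0 (operand ≠ 0)
  (~(((b & (c | c)) | b) & a) | a) = max(0, 0.2) = 0.2
Checking all 216 assignments confirms none give a value below 0.20.

0.20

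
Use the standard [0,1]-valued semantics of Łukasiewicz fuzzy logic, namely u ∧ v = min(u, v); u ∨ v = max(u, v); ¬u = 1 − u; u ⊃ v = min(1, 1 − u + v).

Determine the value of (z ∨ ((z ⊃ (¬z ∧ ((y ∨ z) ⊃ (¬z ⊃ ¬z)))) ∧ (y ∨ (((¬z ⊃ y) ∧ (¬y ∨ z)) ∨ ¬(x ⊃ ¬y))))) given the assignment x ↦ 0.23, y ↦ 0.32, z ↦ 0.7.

¬z: Łukasiewicz ¬ gives 1 − 0.7 = 0.3
(y ∨ z) = max(0.32, 0.7) = 0.7
¬z: Łukasiewicz ¬ gives 1 − 0.7 = 0.3
¬z: Łukasiewicz ¬ gives 1 − 0.7 = 0.3
(¬z ⊃ ¬z): min(1, 1 − 0.3 + 0.3) = 1
((y ∨ z) ⊃ (¬z ⊃ ¬z)): min(1, 1 − 0.7 + 1) = 1
(¬z ∧ ((y ∨ z) ⊃ (¬z ⊃ ¬z))) = min(0.3, 1) = 0.3
(z ⊃ (¬z ∧ ((y ∨ z) ⊃ (¬z ⊃ ¬z)))): min(1, 1 − 0.7 + 0.3) = 0.6
¬z: Łukasiewicz ¬ gives 1 − 0.7 = 0.3
(¬z ⊃ y): min(1, 1 − 0.3 + 0.32) = 1
¬y: Łukasiewicz ¬ gives 1 − 0.32 = 0.68
(¬y ∨ z) = max(0.68, 0.7) = 0.7
((¬z ⊃ y) ∧ (¬y ∨ z)) = min(1, 0.7) = 0.7
¬y: Łukasiewicz ¬ gives 1 − 0.32 = 0.68
(x ⊃ ¬y): min(1, 1 − 0.23 + 0.68) = 1
¬(x ⊃ ¬y): Łukasiewicz ¬ gives 1 − 1 = 0
(((¬z ⊃ y) ∧ (¬y ∨ z)) ∨ ¬(x ⊃ ¬y)) = max(0.7, 0) = 0.7
(y ∨ (((¬z ⊃ y) ∧ (¬y ∨ z)) ∨ ¬(x ⊃ ¬y))) = max(0.32, 0.7) = 0.7
((z ⊃ (¬z ∧ ((y ∨ z) ⊃ (¬z ⊃ ¬z)))) ∧ (y ∨ (((¬z ⊃ y) ∧ (¬y ∨ z)) ∨ ¬(x ⊃ ¬y)))) = min(0.6, 0.7) = 0.6
(z ∨ ((z ⊃ (¬z ∧ ((y ∨ z) ⊃ (¬z ⊃ ¬z)))) ∧ (y ∨ (((¬z ⊃ y) ∧ (¬y ∨ z)) ∨ ¬(x ⊃ ¬y))))) = max(0.7, 0.6) = 0.7

0.70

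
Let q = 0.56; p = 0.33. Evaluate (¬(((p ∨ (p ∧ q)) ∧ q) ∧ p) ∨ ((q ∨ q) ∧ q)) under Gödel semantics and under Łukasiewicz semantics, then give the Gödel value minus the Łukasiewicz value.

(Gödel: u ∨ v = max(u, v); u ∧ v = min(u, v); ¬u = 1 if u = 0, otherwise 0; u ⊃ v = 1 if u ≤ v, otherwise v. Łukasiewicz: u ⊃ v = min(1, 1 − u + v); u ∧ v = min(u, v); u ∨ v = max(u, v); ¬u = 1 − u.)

Gödel evaluation:
  (p ∧ q) = min(0.33, 0.56) = 0.33
  (p ∨ (p ∧ q)) = max(0.33, 0.33) = 0.33
  ((p ∨ (p ∧ q)) ∧ q) = min(0.33, 0.56) = 0.33
  (((p ∨ (p ∧ q)) ∧ q) ∧ p) = min(0.33, 0.33) = 0.33
  ¬(((p ∨ (p ∧ q)) ∧ q) ∧ p): Gödel ¬ of 0.33 = 0 (operand ≠ 0)
  (q ∨ q) = max(0.56, 0.56) = 0.56
  ((q ∨ q) ∧ q) = min(0.56, 0.56) = 0.56
  (¬(((p ∨ (p ∧ q)) ∧ q) ∧ p) ∨ ((q ∨ q) ∧ q)) = max(0, 0.56) = 0.56
  Gödel value = 0.56
Łukasiewicz evaluation:
  (p ∧ q) = min(0.33, 0.56) = 0.33
  (p ∨ (p ∧ q)) = max(0.33, 0.33) = 0.33
  ((p ∨ (p ∧ q)) ∧ q) = min(0.33, 0.56) = 0.33
  (((p ∨ (p ∧ q)) ∧ q) ∧ p) = min(0.33, 0.33) = 0.33
  ¬(((p ∨ (p ∧ q)) ∧ q) ∧ p): Łukasiewicz ¬ gives 1 − 0.33 = 0.67
  (q ∨ q) = max(0.56, 0.56) = 0.56
  ((q ∨ q) ∧ q) = min(0.56, 0.56) = 0.56
  (¬(((p ∨ (p ∧ q)) ∧ q) ∧ p) ∨ ((q ∨ q) ∧ q)) = max(0.67, 0.56) = 0.67
  Łukasiewicz value = 0.67
Difference: 0.56 − 0.67 = -0.11

-0.11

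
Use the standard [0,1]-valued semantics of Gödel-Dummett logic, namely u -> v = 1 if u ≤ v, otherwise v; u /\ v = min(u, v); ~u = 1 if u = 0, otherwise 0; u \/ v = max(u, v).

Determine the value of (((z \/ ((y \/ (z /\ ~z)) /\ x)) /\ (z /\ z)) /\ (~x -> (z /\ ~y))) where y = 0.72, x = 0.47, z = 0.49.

0.49

~z: Gödel ¬ of 0.49 = 0 (operand ≠ 0)
(z /\ ~z) = min(0.49, 0) = 0
(y \/ (z /\ ~z)) = max(0.72, 0) = 0.72
((y \/ (z /\ ~z)) /\ x) = min(0.72, 0.47) = 0.47
(z \/ ((y \/ (z /\ ~z)) /\ x)) = max(0.49, 0.47) = 0.49
(z /\ z) = min(0.49, 0.49) = 0.49
((z \/ ((y \/ (z /\ ~z)) /\ x)) /\ (z /\ z)) = min(0.49, 0.49) = 0.49
~x: Gödel ¬ of 0.47 = 0 (operand ≠ 0)
~y: Gödel ¬ of 0.72 = 0 (operand ≠ 0)
(z /\ ~y) = min(0.49, 0) = 0
(~x -> (z /\ ~y)): 0 ≤ 0, so result = 1
(((z \/ ((y \/ (z /\ ~z)) /\ x)) /\ (z /\ z)) /\ (~x -> (z /\ ~y))) = min(0.49, 1) = 0.49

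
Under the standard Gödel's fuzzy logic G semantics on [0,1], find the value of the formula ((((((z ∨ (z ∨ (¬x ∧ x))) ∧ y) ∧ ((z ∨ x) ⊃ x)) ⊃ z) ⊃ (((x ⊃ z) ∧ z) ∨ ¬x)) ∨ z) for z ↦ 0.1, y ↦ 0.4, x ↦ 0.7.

0.10

¬x: Gödel ¬ of 0.7 = 0 (operand ≠ 0)
(¬x ∧ x) = min(0, 0.7) = 0
(z ∨ (¬x ∧ x)) = max(0.1, 0) = 0.1
(z ∨ (z ∨ (¬x ∧ x))) = max(0.1, 0.1) = 0.1
((z ∨ (z ∨ (¬x ∧ x))) ∧ y) = min(0.1, 0.4) = 0.1
(z ∨ x) = max(0.1, 0.7) = 0.7
((z ∨ x) ⊃ x): 0.7 ≤ 0.7, so result = 1
(((z ∨ (z ∨ (¬x ∧ x))) ∧ y) ∧ ((z ∨ x) ⊃ x)) = min(0.1, 1) = 0.1
((((z ∨ (z ∨ (¬x ∧ x))) ∧ y) ∧ ((z ∨ x) ⊃ x)) ⊃ z): 0.1 ≤ 0.1, so result = 1
(x ⊃ z): 0.7 > 0.1, so result = 0.1
((x ⊃ z) ∧ z) = min(0.1, 0.1) = 0.1
¬x: Gödel ¬ of 0.7 = 0 (operand ≠ 0)
(((x ⊃ z) ∧ z) ∨ ¬x) = max(0.1, 0) = 0.1
(((((z ∨ (z ∨ (¬x ∧ x))) ∧ y) ∧ ((z ∨ x) ⊃ x)) ⊃ z) ⊃ (((x ⊃ z) ∧ z) ∨ ¬x)): 1 > 0.1, so result = 0.1
((((((z ∨ (z ∨ (¬x ∧ x))) ∧ y) ∧ ((z ∨ x) ⊃ x)) ⊃ z) ⊃ (((x ⊃ z) ∧ z) ∨ ¬x)) ∨ z) = max(0.1, 0.1) = 0.1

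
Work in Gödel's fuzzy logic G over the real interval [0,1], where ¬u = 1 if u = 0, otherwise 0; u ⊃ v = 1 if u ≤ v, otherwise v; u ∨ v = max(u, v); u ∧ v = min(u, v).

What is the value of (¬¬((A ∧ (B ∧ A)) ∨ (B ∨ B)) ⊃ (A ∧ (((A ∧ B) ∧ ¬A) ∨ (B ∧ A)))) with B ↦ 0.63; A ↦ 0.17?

(B ∧ A) = min(0.63, 0.17) = 0.17
(A ∧ (B ∧ A)) = min(0.17, 0.17) = 0.17
(B ∨ B) = max(0.63, 0.63) = 0.63
((A ∧ (B ∧ A)) ∨ (B ∨ B)) = max(0.17, 0.63) = 0.63
¬((A ∧ (B ∧ A)) ∨ (B ∨ B)): Gödel ¬ of 0.63 = 0 (operand ≠ 0)
¬¬((A ∧ (B ∧ A)) ∨ (B ∨ B)): Gödel ¬ of 0 = 1 (operand is 0)
(A ∧ B) = min(0.17, 0.63) = 0.17
¬A: Gödel ¬ of 0.17 = 0 (operand ≠ 0)
((A ∧ B) ∧ ¬A) = min(0.17, 0) = 0
(B ∧ A) = min(0.63, 0.17) = 0.17
(((A ∧ B) ∧ ¬A) ∨ (B ∧ A)) = max(0, 0.17) = 0.17
(A ∧ (((A ∧ B) ∧ ¬A) ∨ (B ∧ A))) = min(0.17, 0.17) = 0.17
(¬¬((A ∧ (B ∧ A)) ∨ (B ∨ B)) ⊃ (A ∧ (((A ∧ B) ∧ ¬A) ∨ (B ∧ A)))): 1 > 0.17, so result = 0.17

0.17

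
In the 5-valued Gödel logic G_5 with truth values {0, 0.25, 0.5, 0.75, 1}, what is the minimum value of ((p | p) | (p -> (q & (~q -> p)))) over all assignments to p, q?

The minimum is attained at p = 0.25, q = 0:
  (p | p) = max(0.25, 0.25) = 0.25
  ~q: Gödel ¬ of 0 = 1 (operand is 0)
  (~q -> p): 1 > 0.25, so result = 0.25
  (q & (~q -> p)) = min(0, 0.25) = 0
  (p -> (q & (~q -> p))): 0.25 > 0, so result = 0
  ((p | p) | (p -> (q & (~q -> p)))) = max(0.25, 0) = 0.25
Checking all 25 assignments confirms none give a value below 0.25.

0.25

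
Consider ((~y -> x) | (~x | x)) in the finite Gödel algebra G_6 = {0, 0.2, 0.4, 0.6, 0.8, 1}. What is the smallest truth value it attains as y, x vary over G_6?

0.20

The minimum is attained at y = 0, x = 0.2:
  ~y: Gödel ¬ of 0 = 1 (operand is 0)
  (~y -> x): 1 > 0.2, so result = 0.2
  ~x: Gödel ¬ of 0.2 = 0 (operand ≠ 0)
  (~x | x) = max(0, 0.2) = 0.2
  ((~y -> x) | (~x | x)) = max(0.2, 0.2) = 0.2
Checking all 36 assignments confirms none give a value below 0.20.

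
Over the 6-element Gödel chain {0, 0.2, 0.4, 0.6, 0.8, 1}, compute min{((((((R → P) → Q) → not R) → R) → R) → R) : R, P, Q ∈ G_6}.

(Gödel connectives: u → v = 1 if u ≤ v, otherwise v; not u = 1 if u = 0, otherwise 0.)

The minimum is attained at R = 0, P = 0, Q = 0:
  (R → P): 0 ≤ 0, so result = 1
  ((R → P) → Q): 1 > 0, so result = 0
  not R: Gödel ¬ of 0 = 1 (operand is 0)
  (((R → P) → Q) → not R): 0 ≤ 1, so result = 1
  ((((R → P) → Q) → not R) → R): 1 > 0, so result = 0
  (((((R → P) → Q) → not R) → R) → R): 0 ≤ 0, so result = 1
  ((((((R → P) → Q) → not R) → R) → R) → R): 1 > 0, so result = 0
Checking all 216 assignments confirms none give a value below 0.00.

0.00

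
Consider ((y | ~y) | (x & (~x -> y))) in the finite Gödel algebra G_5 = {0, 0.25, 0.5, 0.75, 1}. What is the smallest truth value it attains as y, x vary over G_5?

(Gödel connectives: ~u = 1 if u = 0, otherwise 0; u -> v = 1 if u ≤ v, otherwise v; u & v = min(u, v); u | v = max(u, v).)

0.25

The minimum is attained at y = 0.25, x = 0:
  ~y: Gödel ¬ of 0.25 = 0 (operand ≠ 0)
  (y | ~y) = max(0.25, 0) = 0.25
  ~x: Gödel ¬ of 0 = 1 (operand is 0)
  (~x -> y): 1 > 0.25, so result = 0.25
  (x & (~x -> y)) = min(0, 0.25) = 0
  ((y | ~y) | (x & (~x -> y))) = max(0.25, 0) = 0.25
Checking all 25 assignments confirms none give a value below 0.25.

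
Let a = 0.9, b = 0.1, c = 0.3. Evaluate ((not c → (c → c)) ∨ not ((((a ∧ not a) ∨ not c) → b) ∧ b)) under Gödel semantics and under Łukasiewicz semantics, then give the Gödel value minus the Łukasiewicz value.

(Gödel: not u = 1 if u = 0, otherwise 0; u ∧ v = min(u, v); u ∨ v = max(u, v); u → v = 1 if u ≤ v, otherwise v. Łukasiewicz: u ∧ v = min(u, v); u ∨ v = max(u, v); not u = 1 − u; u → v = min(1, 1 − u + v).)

0.00

Gödel evaluation:
  not c: Gödel ¬ of 0.3 = 0 (operand ≠ 0)
  (c → c): 0.3 ≤ 0.3, so result = 1
  (not c → (c → c)): 0 ≤ 1, so result = 1
  not a: Gödel ¬ of 0.9 = 0 (operand ≠ 0)
  (a ∧ not a) = min(0.9, 0) = 0
  not c: Gödel ¬ of 0.3 = 0 (operand ≠ 0)
  ((a ∧ not a) ∨ not c) = max(0, 0) = 0
  (((a ∧ not a) ∨ not c) → b): 0 ≤ 0.1, so result = 1
  ((((a ∧ not a) ∨ not c) → b) ∧ b) = min(1, 0.1) = 0.1
  not ((((a ∧ not a) ∨ not c) → b) ∧ b): Gödel ¬ of 0.1 = 0 (operand ≠ 0)
  ((not c → (c → c)) ∨ not ((((a ∧ not a) ∨ not c) → b) ∧ b)) = max(1, 0) = 1
  Gödel value = 1
Łukasiewicz evaluation:
  not c: Łukasiewicz ¬ gives 1 − 0.3 = 0.7
  (c → c): min(1, 1 − 0.3 + 0.3) = 1
  (not c → (c → c)): min(1, 1 − 0.7 + 1) = 1
  not a: Łukasiewicz ¬ gives 1 − 0.9 = 0.1
  (a ∧ not a) = min(0.9, 0.1) = 0.1
  not c: Łukasiewicz ¬ gives 1 − 0.3 = 0.7
  ((a ∧ not a) ∨ not c) = max(0.1, 0.7) = 0.7
  (((a ∧ not a) ∨ not c) → b): min(1, 1 − 0.7 + 0.1) = 0.4
  ((((a ∧ not a) ∨ not c) → b) ∧ b) = min(0.4, 0.1) = 0.1
  not ((((a ∧ not a) ∨ not c) → b) ∧ b): Łukasiewicz ¬ gives 1 − 0.1 = 0.9
  ((not c → (c → c)) ∨ not ((((a ∧ not a) ∨ not c) → b) ∧ b)) = max(1, 0.9) = 1
  Łukasiewicz value = 1
Difference: 1 − 1 = 0.00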